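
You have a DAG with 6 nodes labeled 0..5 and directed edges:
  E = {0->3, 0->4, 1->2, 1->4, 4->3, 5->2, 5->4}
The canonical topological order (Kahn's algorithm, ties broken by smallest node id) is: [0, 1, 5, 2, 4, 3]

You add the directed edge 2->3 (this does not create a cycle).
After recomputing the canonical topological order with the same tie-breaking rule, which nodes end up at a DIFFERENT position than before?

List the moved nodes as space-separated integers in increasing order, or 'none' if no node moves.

Answer: none

Derivation:
Old toposort: [0, 1, 5, 2, 4, 3]
Added edge 2->3
Recompute Kahn (smallest-id tiebreak):
  initial in-degrees: [0, 0, 2, 3, 3, 0]
  ready (indeg=0): [0, 1, 5]
  pop 0: indeg[3]->2; indeg[4]->2 | ready=[1, 5] | order so far=[0]
  pop 1: indeg[2]->1; indeg[4]->1 | ready=[5] | order so far=[0, 1]
  pop 5: indeg[2]->0; indeg[4]->0 | ready=[2, 4] | order so far=[0, 1, 5]
  pop 2: indeg[3]->1 | ready=[4] | order so far=[0, 1, 5, 2]
  pop 4: indeg[3]->0 | ready=[3] | order so far=[0, 1, 5, 2, 4]
  pop 3: no out-edges | ready=[] | order so far=[0, 1, 5, 2, 4, 3]
New canonical toposort: [0, 1, 5, 2, 4, 3]
Compare positions:
  Node 0: index 0 -> 0 (same)
  Node 1: index 1 -> 1 (same)
  Node 2: index 3 -> 3 (same)
  Node 3: index 5 -> 5 (same)
  Node 4: index 4 -> 4 (same)
  Node 5: index 2 -> 2 (same)
Nodes that changed position: none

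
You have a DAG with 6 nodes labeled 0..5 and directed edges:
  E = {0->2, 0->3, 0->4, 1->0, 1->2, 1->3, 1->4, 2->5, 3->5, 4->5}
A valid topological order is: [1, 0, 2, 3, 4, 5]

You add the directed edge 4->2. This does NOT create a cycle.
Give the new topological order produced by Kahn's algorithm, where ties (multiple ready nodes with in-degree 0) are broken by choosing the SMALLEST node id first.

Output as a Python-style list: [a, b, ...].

Answer: [1, 0, 3, 4, 2, 5]

Derivation:
Old toposort: [1, 0, 2, 3, 4, 5]
Added edge: 4->2
Position of 4 (4) > position of 2 (2). Must reorder: 4 must now come before 2.
Run Kahn's algorithm (break ties by smallest node id):
  initial in-degrees: [1, 0, 3, 2, 2, 3]
  ready (indeg=0): [1]
  pop 1: indeg[0]->0; indeg[2]->2; indeg[3]->1; indeg[4]->1 | ready=[0] | order so far=[1]
  pop 0: indeg[2]->1; indeg[3]->0; indeg[4]->0 | ready=[3, 4] | order so far=[1, 0]
  pop 3: indeg[5]->2 | ready=[4] | order so far=[1, 0, 3]
  pop 4: indeg[2]->0; indeg[5]->1 | ready=[2] | order so far=[1, 0, 3, 4]
  pop 2: indeg[5]->0 | ready=[5] | order so far=[1, 0, 3, 4, 2]
  pop 5: no out-edges | ready=[] | order so far=[1, 0, 3, 4, 2, 5]
  Result: [1, 0, 3, 4, 2, 5]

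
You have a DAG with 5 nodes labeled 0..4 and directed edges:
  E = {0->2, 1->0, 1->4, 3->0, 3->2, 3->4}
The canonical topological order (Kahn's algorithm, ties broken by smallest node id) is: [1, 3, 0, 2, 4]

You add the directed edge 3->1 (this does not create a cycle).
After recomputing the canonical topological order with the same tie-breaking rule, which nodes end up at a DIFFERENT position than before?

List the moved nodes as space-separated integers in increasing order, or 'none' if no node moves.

Answer: 1 3

Derivation:
Old toposort: [1, 3, 0, 2, 4]
Added edge 3->1
Recompute Kahn (smallest-id tiebreak):
  initial in-degrees: [2, 1, 2, 0, 2]
  ready (indeg=0): [3]
  pop 3: indeg[0]->1; indeg[1]->0; indeg[2]->1; indeg[4]->1 | ready=[1] | order so far=[3]
  pop 1: indeg[0]->0; indeg[4]->0 | ready=[0, 4] | order so far=[3, 1]
  pop 0: indeg[2]->0 | ready=[2, 4] | order so far=[3, 1, 0]
  pop 2: no out-edges | ready=[4] | order so far=[3, 1, 0, 2]
  pop 4: no out-edges | ready=[] | order so far=[3, 1, 0, 2, 4]
New canonical toposort: [3, 1, 0, 2, 4]
Compare positions:
  Node 0: index 2 -> 2 (same)
  Node 1: index 0 -> 1 (moved)
  Node 2: index 3 -> 3 (same)
  Node 3: index 1 -> 0 (moved)
  Node 4: index 4 -> 4 (same)
Nodes that changed position: 1 3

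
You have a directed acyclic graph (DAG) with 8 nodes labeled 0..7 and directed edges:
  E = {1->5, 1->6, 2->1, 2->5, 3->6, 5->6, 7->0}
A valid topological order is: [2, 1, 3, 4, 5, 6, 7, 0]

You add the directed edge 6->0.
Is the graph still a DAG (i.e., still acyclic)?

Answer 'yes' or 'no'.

Given toposort: [2, 1, 3, 4, 5, 6, 7, 0]
Position of 6: index 5; position of 0: index 7
New edge 6->0: forward
Forward edge: respects the existing order. Still a DAG, same toposort still valid.
Still a DAG? yes

Answer: yes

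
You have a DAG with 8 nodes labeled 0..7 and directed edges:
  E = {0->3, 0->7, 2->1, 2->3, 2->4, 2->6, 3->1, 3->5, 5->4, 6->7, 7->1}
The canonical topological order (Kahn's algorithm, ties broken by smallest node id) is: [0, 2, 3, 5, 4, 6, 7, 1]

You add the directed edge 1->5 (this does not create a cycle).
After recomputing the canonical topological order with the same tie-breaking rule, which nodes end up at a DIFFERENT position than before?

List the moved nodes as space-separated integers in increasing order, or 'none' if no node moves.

Answer: 1 4 5 6 7

Derivation:
Old toposort: [0, 2, 3, 5, 4, 6, 7, 1]
Added edge 1->5
Recompute Kahn (smallest-id tiebreak):
  initial in-degrees: [0, 3, 0, 2, 2, 2, 1, 2]
  ready (indeg=0): [0, 2]
  pop 0: indeg[3]->1; indeg[7]->1 | ready=[2] | order so far=[0]
  pop 2: indeg[1]->2; indeg[3]->0; indeg[4]->1; indeg[6]->0 | ready=[3, 6] | order so far=[0, 2]
  pop 3: indeg[1]->1; indeg[5]->1 | ready=[6] | order so far=[0, 2, 3]
  pop 6: indeg[7]->0 | ready=[7] | order so far=[0, 2, 3, 6]
  pop 7: indeg[1]->0 | ready=[1] | order so far=[0, 2, 3, 6, 7]
  pop 1: indeg[5]->0 | ready=[5] | order so far=[0, 2, 3, 6, 7, 1]
  pop 5: indeg[4]->0 | ready=[4] | order so far=[0, 2, 3, 6, 7, 1, 5]
  pop 4: no out-edges | ready=[] | order so far=[0, 2, 3, 6, 7, 1, 5, 4]
New canonical toposort: [0, 2, 3, 6, 7, 1, 5, 4]
Compare positions:
  Node 0: index 0 -> 0 (same)
  Node 1: index 7 -> 5 (moved)
  Node 2: index 1 -> 1 (same)
  Node 3: index 2 -> 2 (same)
  Node 4: index 4 -> 7 (moved)
  Node 5: index 3 -> 6 (moved)
  Node 6: index 5 -> 3 (moved)
  Node 7: index 6 -> 4 (moved)
Nodes that changed position: 1 4 5 6 7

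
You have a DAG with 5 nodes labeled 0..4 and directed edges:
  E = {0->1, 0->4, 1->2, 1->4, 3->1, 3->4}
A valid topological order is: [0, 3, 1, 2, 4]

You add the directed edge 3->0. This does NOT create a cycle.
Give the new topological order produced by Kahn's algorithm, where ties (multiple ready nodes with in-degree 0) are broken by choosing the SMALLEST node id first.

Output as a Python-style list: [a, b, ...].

Answer: [3, 0, 1, 2, 4]

Derivation:
Old toposort: [0, 3, 1, 2, 4]
Added edge: 3->0
Position of 3 (1) > position of 0 (0). Must reorder: 3 must now come before 0.
Run Kahn's algorithm (break ties by smallest node id):
  initial in-degrees: [1, 2, 1, 0, 3]
  ready (indeg=0): [3]
  pop 3: indeg[0]->0; indeg[1]->1; indeg[4]->2 | ready=[0] | order so far=[3]
  pop 0: indeg[1]->0; indeg[4]->1 | ready=[1] | order so far=[3, 0]
  pop 1: indeg[2]->0; indeg[4]->0 | ready=[2, 4] | order so far=[3, 0, 1]
  pop 2: no out-edges | ready=[4] | order so far=[3, 0, 1, 2]
  pop 4: no out-edges | ready=[] | order so far=[3, 0, 1, 2, 4]
  Result: [3, 0, 1, 2, 4]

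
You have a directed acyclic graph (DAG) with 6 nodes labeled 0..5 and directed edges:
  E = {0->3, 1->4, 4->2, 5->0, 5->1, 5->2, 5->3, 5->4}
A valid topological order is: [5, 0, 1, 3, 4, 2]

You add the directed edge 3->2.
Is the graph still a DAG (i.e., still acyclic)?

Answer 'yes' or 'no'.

Answer: yes

Derivation:
Given toposort: [5, 0, 1, 3, 4, 2]
Position of 3: index 3; position of 2: index 5
New edge 3->2: forward
Forward edge: respects the existing order. Still a DAG, same toposort still valid.
Still a DAG? yes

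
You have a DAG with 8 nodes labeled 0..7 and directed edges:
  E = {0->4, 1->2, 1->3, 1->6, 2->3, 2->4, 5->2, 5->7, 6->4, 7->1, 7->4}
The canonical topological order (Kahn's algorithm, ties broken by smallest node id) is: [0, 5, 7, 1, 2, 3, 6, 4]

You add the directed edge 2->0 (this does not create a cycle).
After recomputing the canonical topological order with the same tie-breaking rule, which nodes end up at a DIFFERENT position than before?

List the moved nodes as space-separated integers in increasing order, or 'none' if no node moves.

Old toposort: [0, 5, 7, 1, 2, 3, 6, 4]
Added edge 2->0
Recompute Kahn (smallest-id tiebreak):
  initial in-degrees: [1, 1, 2, 2, 4, 0, 1, 1]
  ready (indeg=0): [5]
  pop 5: indeg[2]->1; indeg[7]->0 | ready=[7] | order so far=[5]
  pop 7: indeg[1]->0; indeg[4]->3 | ready=[1] | order so far=[5, 7]
  pop 1: indeg[2]->0; indeg[3]->1; indeg[6]->0 | ready=[2, 6] | order so far=[5, 7, 1]
  pop 2: indeg[0]->0; indeg[3]->0; indeg[4]->2 | ready=[0, 3, 6] | order so far=[5, 7, 1, 2]
  pop 0: indeg[4]->1 | ready=[3, 6] | order so far=[5, 7, 1, 2, 0]
  pop 3: no out-edges | ready=[6] | order so far=[5, 7, 1, 2, 0, 3]
  pop 6: indeg[4]->0 | ready=[4] | order so far=[5, 7, 1, 2, 0, 3, 6]
  pop 4: no out-edges | ready=[] | order so far=[5, 7, 1, 2, 0, 3, 6, 4]
New canonical toposort: [5, 7, 1, 2, 0, 3, 6, 4]
Compare positions:
  Node 0: index 0 -> 4 (moved)
  Node 1: index 3 -> 2 (moved)
  Node 2: index 4 -> 3 (moved)
  Node 3: index 5 -> 5 (same)
  Node 4: index 7 -> 7 (same)
  Node 5: index 1 -> 0 (moved)
  Node 6: index 6 -> 6 (same)
  Node 7: index 2 -> 1 (moved)
Nodes that changed position: 0 1 2 5 7

Answer: 0 1 2 5 7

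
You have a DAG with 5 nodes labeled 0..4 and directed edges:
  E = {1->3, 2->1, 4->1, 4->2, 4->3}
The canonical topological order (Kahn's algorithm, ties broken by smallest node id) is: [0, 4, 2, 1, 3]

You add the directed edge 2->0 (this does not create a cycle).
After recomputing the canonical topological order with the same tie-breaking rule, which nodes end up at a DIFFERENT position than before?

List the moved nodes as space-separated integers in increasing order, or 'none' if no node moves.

Old toposort: [0, 4, 2, 1, 3]
Added edge 2->0
Recompute Kahn (smallest-id tiebreak):
  initial in-degrees: [1, 2, 1, 2, 0]
  ready (indeg=0): [4]
  pop 4: indeg[1]->1; indeg[2]->0; indeg[3]->1 | ready=[2] | order so far=[4]
  pop 2: indeg[0]->0; indeg[1]->0 | ready=[0, 1] | order so far=[4, 2]
  pop 0: no out-edges | ready=[1] | order so far=[4, 2, 0]
  pop 1: indeg[3]->0 | ready=[3] | order so far=[4, 2, 0, 1]
  pop 3: no out-edges | ready=[] | order so far=[4, 2, 0, 1, 3]
New canonical toposort: [4, 2, 0, 1, 3]
Compare positions:
  Node 0: index 0 -> 2 (moved)
  Node 1: index 3 -> 3 (same)
  Node 2: index 2 -> 1 (moved)
  Node 3: index 4 -> 4 (same)
  Node 4: index 1 -> 0 (moved)
Nodes that changed position: 0 2 4

Answer: 0 2 4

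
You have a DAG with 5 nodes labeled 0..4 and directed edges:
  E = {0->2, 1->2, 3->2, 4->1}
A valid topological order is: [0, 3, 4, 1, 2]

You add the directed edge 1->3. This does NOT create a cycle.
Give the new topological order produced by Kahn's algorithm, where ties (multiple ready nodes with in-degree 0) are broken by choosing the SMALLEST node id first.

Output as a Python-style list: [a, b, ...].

Old toposort: [0, 3, 4, 1, 2]
Added edge: 1->3
Position of 1 (3) > position of 3 (1). Must reorder: 1 must now come before 3.
Run Kahn's algorithm (break ties by smallest node id):
  initial in-degrees: [0, 1, 3, 1, 0]
  ready (indeg=0): [0, 4]
  pop 0: indeg[2]->2 | ready=[4] | order so far=[0]
  pop 4: indeg[1]->0 | ready=[1] | order so far=[0, 4]
  pop 1: indeg[2]->1; indeg[3]->0 | ready=[3] | order so far=[0, 4, 1]
  pop 3: indeg[2]->0 | ready=[2] | order so far=[0, 4, 1, 3]
  pop 2: no out-edges | ready=[] | order so far=[0, 4, 1, 3, 2]
  Result: [0, 4, 1, 3, 2]

Answer: [0, 4, 1, 3, 2]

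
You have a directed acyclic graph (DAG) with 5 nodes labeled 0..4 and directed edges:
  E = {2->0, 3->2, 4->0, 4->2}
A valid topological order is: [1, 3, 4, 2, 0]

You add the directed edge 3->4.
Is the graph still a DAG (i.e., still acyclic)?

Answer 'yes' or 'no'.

Given toposort: [1, 3, 4, 2, 0]
Position of 3: index 1; position of 4: index 2
New edge 3->4: forward
Forward edge: respects the existing order. Still a DAG, same toposort still valid.
Still a DAG? yes

Answer: yes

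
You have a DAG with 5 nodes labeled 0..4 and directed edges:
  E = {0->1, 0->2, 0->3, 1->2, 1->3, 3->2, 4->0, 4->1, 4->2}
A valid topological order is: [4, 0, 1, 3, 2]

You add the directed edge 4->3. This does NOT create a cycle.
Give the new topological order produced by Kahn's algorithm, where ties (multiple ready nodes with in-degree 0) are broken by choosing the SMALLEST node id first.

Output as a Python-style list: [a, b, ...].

Answer: [4, 0, 1, 3, 2]

Derivation:
Old toposort: [4, 0, 1, 3, 2]
Added edge: 4->3
Position of 4 (0) < position of 3 (3). Old order still valid.
Run Kahn's algorithm (break ties by smallest node id):
  initial in-degrees: [1, 2, 4, 3, 0]
  ready (indeg=0): [4]
  pop 4: indeg[0]->0; indeg[1]->1; indeg[2]->3; indeg[3]->2 | ready=[0] | order so far=[4]
  pop 0: indeg[1]->0; indeg[2]->2; indeg[3]->1 | ready=[1] | order so far=[4, 0]
  pop 1: indeg[2]->1; indeg[3]->0 | ready=[3] | order so far=[4, 0, 1]
  pop 3: indeg[2]->0 | ready=[2] | order so far=[4, 0, 1, 3]
  pop 2: no out-edges | ready=[] | order so far=[4, 0, 1, 3, 2]
  Result: [4, 0, 1, 3, 2]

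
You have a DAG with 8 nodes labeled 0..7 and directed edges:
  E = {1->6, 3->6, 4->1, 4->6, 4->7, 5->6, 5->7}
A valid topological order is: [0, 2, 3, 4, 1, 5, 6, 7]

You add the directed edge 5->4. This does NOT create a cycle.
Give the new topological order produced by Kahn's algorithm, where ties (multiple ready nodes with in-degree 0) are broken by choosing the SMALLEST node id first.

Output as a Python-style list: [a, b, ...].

Answer: [0, 2, 3, 5, 4, 1, 6, 7]

Derivation:
Old toposort: [0, 2, 3, 4, 1, 5, 6, 7]
Added edge: 5->4
Position of 5 (5) > position of 4 (3). Must reorder: 5 must now come before 4.
Run Kahn's algorithm (break ties by smallest node id):
  initial in-degrees: [0, 1, 0, 0, 1, 0, 4, 2]
  ready (indeg=0): [0, 2, 3, 5]
  pop 0: no out-edges | ready=[2, 3, 5] | order so far=[0]
  pop 2: no out-edges | ready=[3, 5] | order so far=[0, 2]
  pop 3: indeg[6]->3 | ready=[5] | order so far=[0, 2, 3]
  pop 5: indeg[4]->0; indeg[6]->2; indeg[7]->1 | ready=[4] | order so far=[0, 2, 3, 5]
  pop 4: indeg[1]->0; indeg[6]->1; indeg[7]->0 | ready=[1, 7] | order so far=[0, 2, 3, 5, 4]
  pop 1: indeg[6]->0 | ready=[6, 7] | order so far=[0, 2, 3, 5, 4, 1]
  pop 6: no out-edges | ready=[7] | order so far=[0, 2, 3, 5, 4, 1, 6]
  pop 7: no out-edges | ready=[] | order so far=[0, 2, 3, 5, 4, 1, 6, 7]
  Result: [0, 2, 3, 5, 4, 1, 6, 7]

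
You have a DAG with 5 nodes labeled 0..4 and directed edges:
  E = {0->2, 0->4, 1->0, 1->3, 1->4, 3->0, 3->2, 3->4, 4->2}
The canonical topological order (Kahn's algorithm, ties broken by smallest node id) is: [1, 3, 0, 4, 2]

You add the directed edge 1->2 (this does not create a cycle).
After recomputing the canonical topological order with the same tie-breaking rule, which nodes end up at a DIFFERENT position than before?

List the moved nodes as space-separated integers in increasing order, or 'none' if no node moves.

Old toposort: [1, 3, 0, 4, 2]
Added edge 1->2
Recompute Kahn (smallest-id tiebreak):
  initial in-degrees: [2, 0, 4, 1, 3]
  ready (indeg=0): [1]
  pop 1: indeg[0]->1; indeg[2]->3; indeg[3]->0; indeg[4]->2 | ready=[3] | order so far=[1]
  pop 3: indeg[0]->0; indeg[2]->2; indeg[4]->1 | ready=[0] | order so far=[1, 3]
  pop 0: indeg[2]->1; indeg[4]->0 | ready=[4] | order so far=[1, 3, 0]
  pop 4: indeg[2]->0 | ready=[2] | order so far=[1, 3, 0, 4]
  pop 2: no out-edges | ready=[] | order so far=[1, 3, 0, 4, 2]
New canonical toposort: [1, 3, 0, 4, 2]
Compare positions:
  Node 0: index 2 -> 2 (same)
  Node 1: index 0 -> 0 (same)
  Node 2: index 4 -> 4 (same)
  Node 3: index 1 -> 1 (same)
  Node 4: index 3 -> 3 (same)
Nodes that changed position: none

Answer: none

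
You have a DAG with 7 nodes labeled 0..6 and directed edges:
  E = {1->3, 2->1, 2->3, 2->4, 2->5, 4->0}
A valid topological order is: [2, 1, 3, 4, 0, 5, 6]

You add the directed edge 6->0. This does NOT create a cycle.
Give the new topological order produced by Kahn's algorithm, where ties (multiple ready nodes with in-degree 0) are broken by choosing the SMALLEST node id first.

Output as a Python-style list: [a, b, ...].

Old toposort: [2, 1, 3, 4, 0, 5, 6]
Added edge: 6->0
Position of 6 (6) > position of 0 (4). Must reorder: 6 must now come before 0.
Run Kahn's algorithm (break ties by smallest node id):
  initial in-degrees: [2, 1, 0, 2, 1, 1, 0]
  ready (indeg=0): [2, 6]
  pop 2: indeg[1]->0; indeg[3]->1; indeg[4]->0; indeg[5]->0 | ready=[1, 4, 5, 6] | order so far=[2]
  pop 1: indeg[3]->0 | ready=[3, 4, 5, 6] | order so far=[2, 1]
  pop 3: no out-edges | ready=[4, 5, 6] | order so far=[2, 1, 3]
  pop 4: indeg[0]->1 | ready=[5, 6] | order so far=[2, 1, 3, 4]
  pop 5: no out-edges | ready=[6] | order so far=[2, 1, 3, 4, 5]
  pop 6: indeg[0]->0 | ready=[0] | order so far=[2, 1, 3, 4, 5, 6]
  pop 0: no out-edges | ready=[] | order so far=[2, 1, 3, 4, 5, 6, 0]
  Result: [2, 1, 3, 4, 5, 6, 0]

Answer: [2, 1, 3, 4, 5, 6, 0]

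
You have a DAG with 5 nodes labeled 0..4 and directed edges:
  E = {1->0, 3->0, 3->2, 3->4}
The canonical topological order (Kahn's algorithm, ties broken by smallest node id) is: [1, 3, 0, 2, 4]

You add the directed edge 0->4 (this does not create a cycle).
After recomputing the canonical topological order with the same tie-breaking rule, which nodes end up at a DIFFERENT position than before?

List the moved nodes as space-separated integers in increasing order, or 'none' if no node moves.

Answer: none

Derivation:
Old toposort: [1, 3, 0, 2, 4]
Added edge 0->4
Recompute Kahn (smallest-id tiebreak):
  initial in-degrees: [2, 0, 1, 0, 2]
  ready (indeg=0): [1, 3]
  pop 1: indeg[0]->1 | ready=[3] | order so far=[1]
  pop 3: indeg[0]->0; indeg[2]->0; indeg[4]->1 | ready=[0, 2] | order so far=[1, 3]
  pop 0: indeg[4]->0 | ready=[2, 4] | order so far=[1, 3, 0]
  pop 2: no out-edges | ready=[4] | order so far=[1, 3, 0, 2]
  pop 4: no out-edges | ready=[] | order so far=[1, 3, 0, 2, 4]
New canonical toposort: [1, 3, 0, 2, 4]
Compare positions:
  Node 0: index 2 -> 2 (same)
  Node 1: index 0 -> 0 (same)
  Node 2: index 3 -> 3 (same)
  Node 3: index 1 -> 1 (same)
  Node 4: index 4 -> 4 (same)
Nodes that changed position: none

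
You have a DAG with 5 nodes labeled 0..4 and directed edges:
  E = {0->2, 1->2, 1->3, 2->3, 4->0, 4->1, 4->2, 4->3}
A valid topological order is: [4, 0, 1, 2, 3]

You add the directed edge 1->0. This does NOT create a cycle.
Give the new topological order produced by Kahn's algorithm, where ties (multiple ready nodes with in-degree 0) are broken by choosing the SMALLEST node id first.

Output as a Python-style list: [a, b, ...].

Answer: [4, 1, 0, 2, 3]

Derivation:
Old toposort: [4, 0, 1, 2, 3]
Added edge: 1->0
Position of 1 (2) > position of 0 (1). Must reorder: 1 must now come before 0.
Run Kahn's algorithm (break ties by smallest node id):
  initial in-degrees: [2, 1, 3, 3, 0]
  ready (indeg=0): [4]
  pop 4: indeg[0]->1; indeg[1]->0; indeg[2]->2; indeg[3]->2 | ready=[1] | order so far=[4]
  pop 1: indeg[0]->0; indeg[2]->1; indeg[3]->1 | ready=[0] | order so far=[4, 1]
  pop 0: indeg[2]->0 | ready=[2] | order so far=[4, 1, 0]
  pop 2: indeg[3]->0 | ready=[3] | order so far=[4, 1, 0, 2]
  pop 3: no out-edges | ready=[] | order so far=[4, 1, 0, 2, 3]
  Result: [4, 1, 0, 2, 3]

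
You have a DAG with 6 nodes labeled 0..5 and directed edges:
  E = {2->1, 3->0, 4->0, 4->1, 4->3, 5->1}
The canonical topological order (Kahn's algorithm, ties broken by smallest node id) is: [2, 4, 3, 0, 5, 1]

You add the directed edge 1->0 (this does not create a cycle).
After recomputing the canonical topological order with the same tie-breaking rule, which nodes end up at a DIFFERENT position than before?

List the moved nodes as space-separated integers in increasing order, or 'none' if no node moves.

Answer: 0 1 5

Derivation:
Old toposort: [2, 4, 3, 0, 5, 1]
Added edge 1->0
Recompute Kahn (smallest-id tiebreak):
  initial in-degrees: [3, 3, 0, 1, 0, 0]
  ready (indeg=0): [2, 4, 5]
  pop 2: indeg[1]->2 | ready=[4, 5] | order so far=[2]
  pop 4: indeg[0]->2; indeg[1]->1; indeg[3]->0 | ready=[3, 5] | order so far=[2, 4]
  pop 3: indeg[0]->1 | ready=[5] | order so far=[2, 4, 3]
  pop 5: indeg[1]->0 | ready=[1] | order so far=[2, 4, 3, 5]
  pop 1: indeg[0]->0 | ready=[0] | order so far=[2, 4, 3, 5, 1]
  pop 0: no out-edges | ready=[] | order so far=[2, 4, 3, 5, 1, 0]
New canonical toposort: [2, 4, 3, 5, 1, 0]
Compare positions:
  Node 0: index 3 -> 5 (moved)
  Node 1: index 5 -> 4 (moved)
  Node 2: index 0 -> 0 (same)
  Node 3: index 2 -> 2 (same)
  Node 4: index 1 -> 1 (same)
  Node 5: index 4 -> 3 (moved)
Nodes that changed position: 0 1 5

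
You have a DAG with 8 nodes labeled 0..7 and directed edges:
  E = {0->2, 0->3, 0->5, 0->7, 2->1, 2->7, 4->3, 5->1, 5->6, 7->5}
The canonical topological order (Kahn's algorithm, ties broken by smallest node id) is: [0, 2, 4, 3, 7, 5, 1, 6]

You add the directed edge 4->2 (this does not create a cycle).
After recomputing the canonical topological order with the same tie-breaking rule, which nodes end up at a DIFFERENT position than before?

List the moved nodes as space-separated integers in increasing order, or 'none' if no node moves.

Answer: 2 4

Derivation:
Old toposort: [0, 2, 4, 3, 7, 5, 1, 6]
Added edge 4->2
Recompute Kahn (smallest-id tiebreak):
  initial in-degrees: [0, 2, 2, 2, 0, 2, 1, 2]
  ready (indeg=0): [0, 4]
  pop 0: indeg[2]->1; indeg[3]->1; indeg[5]->1; indeg[7]->1 | ready=[4] | order so far=[0]
  pop 4: indeg[2]->0; indeg[3]->0 | ready=[2, 3] | order so far=[0, 4]
  pop 2: indeg[1]->1; indeg[7]->0 | ready=[3, 7] | order so far=[0, 4, 2]
  pop 3: no out-edges | ready=[7] | order so far=[0, 4, 2, 3]
  pop 7: indeg[5]->0 | ready=[5] | order so far=[0, 4, 2, 3, 7]
  pop 5: indeg[1]->0; indeg[6]->0 | ready=[1, 6] | order so far=[0, 4, 2, 3, 7, 5]
  pop 1: no out-edges | ready=[6] | order so far=[0, 4, 2, 3, 7, 5, 1]
  pop 6: no out-edges | ready=[] | order so far=[0, 4, 2, 3, 7, 5, 1, 6]
New canonical toposort: [0, 4, 2, 3, 7, 5, 1, 6]
Compare positions:
  Node 0: index 0 -> 0 (same)
  Node 1: index 6 -> 6 (same)
  Node 2: index 1 -> 2 (moved)
  Node 3: index 3 -> 3 (same)
  Node 4: index 2 -> 1 (moved)
  Node 5: index 5 -> 5 (same)
  Node 6: index 7 -> 7 (same)
  Node 7: index 4 -> 4 (same)
Nodes that changed position: 2 4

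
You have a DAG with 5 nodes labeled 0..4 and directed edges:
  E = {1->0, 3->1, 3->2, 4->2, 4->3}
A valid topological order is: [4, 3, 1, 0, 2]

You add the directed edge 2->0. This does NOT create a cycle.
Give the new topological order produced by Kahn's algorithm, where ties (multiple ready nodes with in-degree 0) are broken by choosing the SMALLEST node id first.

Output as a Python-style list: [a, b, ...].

Old toposort: [4, 3, 1, 0, 2]
Added edge: 2->0
Position of 2 (4) > position of 0 (3). Must reorder: 2 must now come before 0.
Run Kahn's algorithm (break ties by smallest node id):
  initial in-degrees: [2, 1, 2, 1, 0]
  ready (indeg=0): [4]
  pop 4: indeg[2]->1; indeg[3]->0 | ready=[3] | order so far=[4]
  pop 3: indeg[1]->0; indeg[2]->0 | ready=[1, 2] | order so far=[4, 3]
  pop 1: indeg[0]->1 | ready=[2] | order so far=[4, 3, 1]
  pop 2: indeg[0]->0 | ready=[0] | order so far=[4, 3, 1, 2]
  pop 0: no out-edges | ready=[] | order so far=[4, 3, 1, 2, 0]
  Result: [4, 3, 1, 2, 0]

Answer: [4, 3, 1, 2, 0]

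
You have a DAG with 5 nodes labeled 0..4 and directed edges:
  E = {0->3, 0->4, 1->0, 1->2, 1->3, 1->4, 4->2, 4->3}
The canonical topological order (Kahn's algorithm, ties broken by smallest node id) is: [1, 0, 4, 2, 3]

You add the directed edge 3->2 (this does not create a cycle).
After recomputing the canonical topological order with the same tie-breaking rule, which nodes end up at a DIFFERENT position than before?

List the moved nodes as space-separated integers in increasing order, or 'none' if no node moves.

Answer: 2 3

Derivation:
Old toposort: [1, 0, 4, 2, 3]
Added edge 3->2
Recompute Kahn (smallest-id tiebreak):
  initial in-degrees: [1, 0, 3, 3, 2]
  ready (indeg=0): [1]
  pop 1: indeg[0]->0; indeg[2]->2; indeg[3]->2; indeg[4]->1 | ready=[0] | order so far=[1]
  pop 0: indeg[3]->1; indeg[4]->0 | ready=[4] | order so far=[1, 0]
  pop 4: indeg[2]->1; indeg[3]->0 | ready=[3] | order so far=[1, 0, 4]
  pop 3: indeg[2]->0 | ready=[2] | order so far=[1, 0, 4, 3]
  pop 2: no out-edges | ready=[] | order so far=[1, 0, 4, 3, 2]
New canonical toposort: [1, 0, 4, 3, 2]
Compare positions:
  Node 0: index 1 -> 1 (same)
  Node 1: index 0 -> 0 (same)
  Node 2: index 3 -> 4 (moved)
  Node 3: index 4 -> 3 (moved)
  Node 4: index 2 -> 2 (same)
Nodes that changed position: 2 3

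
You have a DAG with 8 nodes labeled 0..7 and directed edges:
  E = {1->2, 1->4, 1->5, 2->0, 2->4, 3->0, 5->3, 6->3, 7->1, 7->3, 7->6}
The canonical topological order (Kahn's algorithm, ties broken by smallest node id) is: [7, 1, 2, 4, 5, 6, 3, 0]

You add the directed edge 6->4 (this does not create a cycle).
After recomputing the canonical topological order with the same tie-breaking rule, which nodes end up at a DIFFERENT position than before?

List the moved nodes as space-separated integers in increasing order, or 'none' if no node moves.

Answer: 0 3 4 5 6

Derivation:
Old toposort: [7, 1, 2, 4, 5, 6, 3, 0]
Added edge 6->4
Recompute Kahn (smallest-id tiebreak):
  initial in-degrees: [2, 1, 1, 3, 3, 1, 1, 0]
  ready (indeg=0): [7]
  pop 7: indeg[1]->0; indeg[3]->2; indeg[6]->0 | ready=[1, 6] | order so far=[7]
  pop 1: indeg[2]->0; indeg[4]->2; indeg[5]->0 | ready=[2, 5, 6] | order so far=[7, 1]
  pop 2: indeg[0]->1; indeg[4]->1 | ready=[5, 6] | order so far=[7, 1, 2]
  pop 5: indeg[3]->1 | ready=[6] | order so far=[7, 1, 2, 5]
  pop 6: indeg[3]->0; indeg[4]->0 | ready=[3, 4] | order so far=[7, 1, 2, 5, 6]
  pop 3: indeg[0]->0 | ready=[0, 4] | order so far=[7, 1, 2, 5, 6, 3]
  pop 0: no out-edges | ready=[4] | order so far=[7, 1, 2, 5, 6, 3, 0]
  pop 4: no out-edges | ready=[] | order so far=[7, 1, 2, 5, 6, 3, 0, 4]
New canonical toposort: [7, 1, 2, 5, 6, 3, 0, 4]
Compare positions:
  Node 0: index 7 -> 6 (moved)
  Node 1: index 1 -> 1 (same)
  Node 2: index 2 -> 2 (same)
  Node 3: index 6 -> 5 (moved)
  Node 4: index 3 -> 7 (moved)
  Node 5: index 4 -> 3 (moved)
  Node 6: index 5 -> 4 (moved)
  Node 7: index 0 -> 0 (same)
Nodes that changed position: 0 3 4 5 6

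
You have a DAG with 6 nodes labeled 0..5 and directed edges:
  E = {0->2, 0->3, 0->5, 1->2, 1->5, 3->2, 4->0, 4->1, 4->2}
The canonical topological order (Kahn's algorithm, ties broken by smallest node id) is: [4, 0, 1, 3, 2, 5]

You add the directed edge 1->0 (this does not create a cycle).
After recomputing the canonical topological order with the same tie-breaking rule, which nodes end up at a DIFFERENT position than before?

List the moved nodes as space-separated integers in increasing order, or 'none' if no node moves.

Answer: 0 1

Derivation:
Old toposort: [4, 0, 1, 3, 2, 5]
Added edge 1->0
Recompute Kahn (smallest-id tiebreak):
  initial in-degrees: [2, 1, 4, 1, 0, 2]
  ready (indeg=0): [4]
  pop 4: indeg[0]->1; indeg[1]->0; indeg[2]->3 | ready=[1] | order so far=[4]
  pop 1: indeg[0]->0; indeg[2]->2; indeg[5]->1 | ready=[0] | order so far=[4, 1]
  pop 0: indeg[2]->1; indeg[3]->0; indeg[5]->0 | ready=[3, 5] | order so far=[4, 1, 0]
  pop 3: indeg[2]->0 | ready=[2, 5] | order so far=[4, 1, 0, 3]
  pop 2: no out-edges | ready=[5] | order so far=[4, 1, 0, 3, 2]
  pop 5: no out-edges | ready=[] | order so far=[4, 1, 0, 3, 2, 5]
New canonical toposort: [4, 1, 0, 3, 2, 5]
Compare positions:
  Node 0: index 1 -> 2 (moved)
  Node 1: index 2 -> 1 (moved)
  Node 2: index 4 -> 4 (same)
  Node 3: index 3 -> 3 (same)
  Node 4: index 0 -> 0 (same)
  Node 5: index 5 -> 5 (same)
Nodes that changed position: 0 1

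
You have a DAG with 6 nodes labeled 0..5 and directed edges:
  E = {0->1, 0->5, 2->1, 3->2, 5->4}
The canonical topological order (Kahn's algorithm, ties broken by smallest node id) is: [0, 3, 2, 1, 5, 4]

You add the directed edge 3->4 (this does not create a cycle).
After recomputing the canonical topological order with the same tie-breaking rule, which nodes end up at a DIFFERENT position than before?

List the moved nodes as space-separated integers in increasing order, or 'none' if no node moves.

Old toposort: [0, 3, 2, 1, 5, 4]
Added edge 3->4
Recompute Kahn (smallest-id tiebreak):
  initial in-degrees: [0, 2, 1, 0, 2, 1]
  ready (indeg=0): [0, 3]
  pop 0: indeg[1]->1; indeg[5]->0 | ready=[3, 5] | order so far=[0]
  pop 3: indeg[2]->0; indeg[4]->1 | ready=[2, 5] | order so far=[0, 3]
  pop 2: indeg[1]->0 | ready=[1, 5] | order so far=[0, 3, 2]
  pop 1: no out-edges | ready=[5] | order so far=[0, 3, 2, 1]
  pop 5: indeg[4]->0 | ready=[4] | order so far=[0, 3, 2, 1, 5]
  pop 4: no out-edges | ready=[] | order so far=[0, 3, 2, 1, 5, 4]
New canonical toposort: [0, 3, 2, 1, 5, 4]
Compare positions:
  Node 0: index 0 -> 0 (same)
  Node 1: index 3 -> 3 (same)
  Node 2: index 2 -> 2 (same)
  Node 3: index 1 -> 1 (same)
  Node 4: index 5 -> 5 (same)
  Node 5: index 4 -> 4 (same)
Nodes that changed position: none

Answer: none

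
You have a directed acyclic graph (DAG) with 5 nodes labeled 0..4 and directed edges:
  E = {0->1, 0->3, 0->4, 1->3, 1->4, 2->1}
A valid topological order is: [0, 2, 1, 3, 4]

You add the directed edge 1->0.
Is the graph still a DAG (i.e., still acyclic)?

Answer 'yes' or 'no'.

Answer: no

Derivation:
Given toposort: [0, 2, 1, 3, 4]
Position of 1: index 2; position of 0: index 0
New edge 1->0: backward (u after v in old order)
Backward edge: old toposort is now invalid. Check if this creates a cycle.
Does 0 already reach 1? Reachable from 0: [0, 1, 3, 4]. YES -> cycle!
Still a DAG? no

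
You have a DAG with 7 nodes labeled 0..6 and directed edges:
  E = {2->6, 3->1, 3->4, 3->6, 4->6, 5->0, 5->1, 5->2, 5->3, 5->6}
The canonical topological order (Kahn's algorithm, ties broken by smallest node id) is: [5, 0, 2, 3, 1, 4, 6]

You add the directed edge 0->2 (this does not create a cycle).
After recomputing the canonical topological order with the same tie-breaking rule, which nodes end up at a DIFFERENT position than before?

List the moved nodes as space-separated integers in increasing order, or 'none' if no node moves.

Old toposort: [5, 0, 2, 3, 1, 4, 6]
Added edge 0->2
Recompute Kahn (smallest-id tiebreak):
  initial in-degrees: [1, 2, 2, 1, 1, 0, 4]
  ready (indeg=0): [5]
  pop 5: indeg[0]->0; indeg[1]->1; indeg[2]->1; indeg[3]->0; indeg[6]->3 | ready=[0, 3] | order so far=[5]
  pop 0: indeg[2]->0 | ready=[2, 3] | order so far=[5, 0]
  pop 2: indeg[6]->2 | ready=[3] | order so far=[5, 0, 2]
  pop 3: indeg[1]->0; indeg[4]->0; indeg[6]->1 | ready=[1, 4] | order so far=[5, 0, 2, 3]
  pop 1: no out-edges | ready=[4] | order so far=[5, 0, 2, 3, 1]
  pop 4: indeg[6]->0 | ready=[6] | order so far=[5, 0, 2, 3, 1, 4]
  pop 6: no out-edges | ready=[] | order so far=[5, 0, 2, 3, 1, 4, 6]
New canonical toposort: [5, 0, 2, 3, 1, 4, 6]
Compare positions:
  Node 0: index 1 -> 1 (same)
  Node 1: index 4 -> 4 (same)
  Node 2: index 2 -> 2 (same)
  Node 3: index 3 -> 3 (same)
  Node 4: index 5 -> 5 (same)
  Node 5: index 0 -> 0 (same)
  Node 6: index 6 -> 6 (same)
Nodes that changed position: none

Answer: none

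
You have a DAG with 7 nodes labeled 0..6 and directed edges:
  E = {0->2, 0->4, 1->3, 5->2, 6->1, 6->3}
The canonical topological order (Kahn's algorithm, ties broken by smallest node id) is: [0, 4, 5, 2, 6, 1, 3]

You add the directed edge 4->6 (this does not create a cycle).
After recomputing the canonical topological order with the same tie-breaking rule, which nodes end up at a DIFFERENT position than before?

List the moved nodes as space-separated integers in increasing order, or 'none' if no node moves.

Answer: none

Derivation:
Old toposort: [0, 4, 5, 2, 6, 1, 3]
Added edge 4->6
Recompute Kahn (smallest-id tiebreak):
  initial in-degrees: [0, 1, 2, 2, 1, 0, 1]
  ready (indeg=0): [0, 5]
  pop 0: indeg[2]->1; indeg[4]->0 | ready=[4, 5] | order so far=[0]
  pop 4: indeg[6]->0 | ready=[5, 6] | order so far=[0, 4]
  pop 5: indeg[2]->0 | ready=[2, 6] | order so far=[0, 4, 5]
  pop 2: no out-edges | ready=[6] | order so far=[0, 4, 5, 2]
  pop 6: indeg[1]->0; indeg[3]->1 | ready=[1] | order so far=[0, 4, 5, 2, 6]
  pop 1: indeg[3]->0 | ready=[3] | order so far=[0, 4, 5, 2, 6, 1]
  pop 3: no out-edges | ready=[] | order so far=[0, 4, 5, 2, 6, 1, 3]
New canonical toposort: [0, 4, 5, 2, 6, 1, 3]
Compare positions:
  Node 0: index 0 -> 0 (same)
  Node 1: index 5 -> 5 (same)
  Node 2: index 3 -> 3 (same)
  Node 3: index 6 -> 6 (same)
  Node 4: index 1 -> 1 (same)
  Node 5: index 2 -> 2 (same)
  Node 6: index 4 -> 4 (same)
Nodes that changed position: none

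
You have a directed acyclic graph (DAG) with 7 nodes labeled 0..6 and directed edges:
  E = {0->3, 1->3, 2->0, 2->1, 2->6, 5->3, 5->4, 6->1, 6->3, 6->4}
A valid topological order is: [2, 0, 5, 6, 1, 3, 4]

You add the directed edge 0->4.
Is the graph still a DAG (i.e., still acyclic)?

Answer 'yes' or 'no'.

Answer: yes

Derivation:
Given toposort: [2, 0, 5, 6, 1, 3, 4]
Position of 0: index 1; position of 4: index 6
New edge 0->4: forward
Forward edge: respects the existing order. Still a DAG, same toposort still valid.
Still a DAG? yes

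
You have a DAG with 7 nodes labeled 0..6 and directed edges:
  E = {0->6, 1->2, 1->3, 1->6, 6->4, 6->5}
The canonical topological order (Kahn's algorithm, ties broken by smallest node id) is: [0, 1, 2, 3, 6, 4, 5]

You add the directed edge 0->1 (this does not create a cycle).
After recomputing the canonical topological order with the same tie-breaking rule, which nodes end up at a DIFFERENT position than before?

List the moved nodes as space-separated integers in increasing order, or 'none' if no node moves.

Answer: none

Derivation:
Old toposort: [0, 1, 2, 3, 6, 4, 5]
Added edge 0->1
Recompute Kahn (smallest-id tiebreak):
  initial in-degrees: [0, 1, 1, 1, 1, 1, 2]
  ready (indeg=0): [0]
  pop 0: indeg[1]->0; indeg[6]->1 | ready=[1] | order so far=[0]
  pop 1: indeg[2]->0; indeg[3]->0; indeg[6]->0 | ready=[2, 3, 6] | order so far=[0, 1]
  pop 2: no out-edges | ready=[3, 6] | order so far=[0, 1, 2]
  pop 3: no out-edges | ready=[6] | order so far=[0, 1, 2, 3]
  pop 6: indeg[4]->0; indeg[5]->0 | ready=[4, 5] | order so far=[0, 1, 2, 3, 6]
  pop 4: no out-edges | ready=[5] | order so far=[0, 1, 2, 3, 6, 4]
  pop 5: no out-edges | ready=[] | order so far=[0, 1, 2, 3, 6, 4, 5]
New canonical toposort: [0, 1, 2, 3, 6, 4, 5]
Compare positions:
  Node 0: index 0 -> 0 (same)
  Node 1: index 1 -> 1 (same)
  Node 2: index 2 -> 2 (same)
  Node 3: index 3 -> 3 (same)
  Node 4: index 5 -> 5 (same)
  Node 5: index 6 -> 6 (same)
  Node 6: index 4 -> 4 (same)
Nodes that changed position: none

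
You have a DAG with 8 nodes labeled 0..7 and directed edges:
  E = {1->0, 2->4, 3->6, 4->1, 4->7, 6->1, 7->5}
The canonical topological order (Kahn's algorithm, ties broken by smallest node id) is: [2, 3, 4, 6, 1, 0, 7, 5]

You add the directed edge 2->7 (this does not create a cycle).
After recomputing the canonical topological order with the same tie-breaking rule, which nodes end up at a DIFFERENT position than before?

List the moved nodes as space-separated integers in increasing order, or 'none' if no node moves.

Old toposort: [2, 3, 4, 6, 1, 0, 7, 5]
Added edge 2->7
Recompute Kahn (smallest-id tiebreak):
  initial in-degrees: [1, 2, 0, 0, 1, 1, 1, 2]
  ready (indeg=0): [2, 3]
  pop 2: indeg[4]->0; indeg[7]->1 | ready=[3, 4] | order so far=[2]
  pop 3: indeg[6]->0 | ready=[4, 6] | order so far=[2, 3]
  pop 4: indeg[1]->1; indeg[7]->0 | ready=[6, 7] | order so far=[2, 3, 4]
  pop 6: indeg[1]->0 | ready=[1, 7] | order so far=[2, 3, 4, 6]
  pop 1: indeg[0]->0 | ready=[0, 7] | order so far=[2, 3, 4, 6, 1]
  pop 0: no out-edges | ready=[7] | order so far=[2, 3, 4, 6, 1, 0]
  pop 7: indeg[5]->0 | ready=[5] | order so far=[2, 3, 4, 6, 1, 0, 7]
  pop 5: no out-edges | ready=[] | order so far=[2, 3, 4, 6, 1, 0, 7, 5]
New canonical toposort: [2, 3, 4, 6, 1, 0, 7, 5]
Compare positions:
  Node 0: index 5 -> 5 (same)
  Node 1: index 4 -> 4 (same)
  Node 2: index 0 -> 0 (same)
  Node 3: index 1 -> 1 (same)
  Node 4: index 2 -> 2 (same)
  Node 5: index 7 -> 7 (same)
  Node 6: index 3 -> 3 (same)
  Node 7: index 6 -> 6 (same)
Nodes that changed position: none

Answer: none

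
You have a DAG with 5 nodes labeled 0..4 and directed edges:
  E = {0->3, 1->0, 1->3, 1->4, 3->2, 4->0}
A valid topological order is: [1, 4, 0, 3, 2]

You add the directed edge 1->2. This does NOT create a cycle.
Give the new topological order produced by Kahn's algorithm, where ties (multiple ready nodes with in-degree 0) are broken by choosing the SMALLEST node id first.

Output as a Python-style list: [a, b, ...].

Answer: [1, 4, 0, 3, 2]

Derivation:
Old toposort: [1, 4, 0, 3, 2]
Added edge: 1->2
Position of 1 (0) < position of 2 (4). Old order still valid.
Run Kahn's algorithm (break ties by smallest node id):
  initial in-degrees: [2, 0, 2, 2, 1]
  ready (indeg=0): [1]
  pop 1: indeg[0]->1; indeg[2]->1; indeg[3]->1; indeg[4]->0 | ready=[4] | order so far=[1]
  pop 4: indeg[0]->0 | ready=[0] | order so far=[1, 4]
  pop 0: indeg[3]->0 | ready=[3] | order so far=[1, 4, 0]
  pop 3: indeg[2]->0 | ready=[2] | order so far=[1, 4, 0, 3]
  pop 2: no out-edges | ready=[] | order so far=[1, 4, 0, 3, 2]
  Result: [1, 4, 0, 3, 2]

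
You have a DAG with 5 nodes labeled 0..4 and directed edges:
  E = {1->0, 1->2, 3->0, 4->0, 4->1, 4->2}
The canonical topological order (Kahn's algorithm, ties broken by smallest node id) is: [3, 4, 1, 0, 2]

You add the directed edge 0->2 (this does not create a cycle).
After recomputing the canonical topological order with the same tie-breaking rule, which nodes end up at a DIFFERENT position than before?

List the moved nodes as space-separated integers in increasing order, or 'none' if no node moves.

Answer: none

Derivation:
Old toposort: [3, 4, 1, 0, 2]
Added edge 0->2
Recompute Kahn (smallest-id tiebreak):
  initial in-degrees: [3, 1, 3, 0, 0]
  ready (indeg=0): [3, 4]
  pop 3: indeg[0]->2 | ready=[4] | order so far=[3]
  pop 4: indeg[0]->1; indeg[1]->0; indeg[2]->2 | ready=[1] | order so far=[3, 4]
  pop 1: indeg[0]->0; indeg[2]->1 | ready=[0] | order so far=[3, 4, 1]
  pop 0: indeg[2]->0 | ready=[2] | order so far=[3, 4, 1, 0]
  pop 2: no out-edges | ready=[] | order so far=[3, 4, 1, 0, 2]
New canonical toposort: [3, 4, 1, 0, 2]
Compare positions:
  Node 0: index 3 -> 3 (same)
  Node 1: index 2 -> 2 (same)
  Node 2: index 4 -> 4 (same)
  Node 3: index 0 -> 0 (same)
  Node 4: index 1 -> 1 (same)
Nodes that changed position: none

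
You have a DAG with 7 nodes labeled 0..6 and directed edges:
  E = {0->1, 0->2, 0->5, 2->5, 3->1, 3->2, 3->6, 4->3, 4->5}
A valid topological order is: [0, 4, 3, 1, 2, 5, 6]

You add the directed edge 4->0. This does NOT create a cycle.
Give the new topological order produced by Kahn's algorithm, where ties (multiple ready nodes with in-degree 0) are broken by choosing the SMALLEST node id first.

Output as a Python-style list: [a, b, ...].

Old toposort: [0, 4, 3, 1, 2, 5, 6]
Added edge: 4->0
Position of 4 (1) > position of 0 (0). Must reorder: 4 must now come before 0.
Run Kahn's algorithm (break ties by smallest node id):
  initial in-degrees: [1, 2, 2, 1, 0, 3, 1]
  ready (indeg=0): [4]
  pop 4: indeg[0]->0; indeg[3]->0; indeg[5]->2 | ready=[0, 3] | order so far=[4]
  pop 0: indeg[1]->1; indeg[2]->1; indeg[5]->1 | ready=[3] | order so far=[4, 0]
  pop 3: indeg[1]->0; indeg[2]->0; indeg[6]->0 | ready=[1, 2, 6] | order so far=[4, 0, 3]
  pop 1: no out-edges | ready=[2, 6] | order so far=[4, 0, 3, 1]
  pop 2: indeg[5]->0 | ready=[5, 6] | order so far=[4, 0, 3, 1, 2]
  pop 5: no out-edges | ready=[6] | order so far=[4, 0, 3, 1, 2, 5]
  pop 6: no out-edges | ready=[] | order so far=[4, 0, 3, 1, 2, 5, 6]
  Result: [4, 0, 3, 1, 2, 5, 6]

Answer: [4, 0, 3, 1, 2, 5, 6]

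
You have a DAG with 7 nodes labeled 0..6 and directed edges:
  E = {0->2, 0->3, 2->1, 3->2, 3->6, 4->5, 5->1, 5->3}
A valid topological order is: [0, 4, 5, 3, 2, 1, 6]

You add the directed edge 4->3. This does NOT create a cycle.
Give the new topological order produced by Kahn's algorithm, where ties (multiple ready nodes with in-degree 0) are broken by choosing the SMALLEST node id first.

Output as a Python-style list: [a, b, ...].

Old toposort: [0, 4, 5, 3, 2, 1, 6]
Added edge: 4->3
Position of 4 (1) < position of 3 (3). Old order still valid.
Run Kahn's algorithm (break ties by smallest node id):
  initial in-degrees: [0, 2, 2, 3, 0, 1, 1]
  ready (indeg=0): [0, 4]
  pop 0: indeg[2]->1; indeg[3]->2 | ready=[4] | order so far=[0]
  pop 4: indeg[3]->1; indeg[5]->0 | ready=[5] | order so far=[0, 4]
  pop 5: indeg[1]->1; indeg[3]->0 | ready=[3] | order so far=[0, 4, 5]
  pop 3: indeg[2]->0; indeg[6]->0 | ready=[2, 6] | order so far=[0, 4, 5, 3]
  pop 2: indeg[1]->0 | ready=[1, 6] | order so far=[0, 4, 5, 3, 2]
  pop 1: no out-edges | ready=[6] | order so far=[0, 4, 5, 3, 2, 1]
  pop 6: no out-edges | ready=[] | order so far=[0, 4, 5, 3, 2, 1, 6]
  Result: [0, 4, 5, 3, 2, 1, 6]

Answer: [0, 4, 5, 3, 2, 1, 6]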